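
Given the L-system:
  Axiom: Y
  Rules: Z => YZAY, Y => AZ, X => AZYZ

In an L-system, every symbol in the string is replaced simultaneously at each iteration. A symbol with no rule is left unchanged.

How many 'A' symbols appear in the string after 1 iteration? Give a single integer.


Answer: 1

Derivation:
Step 0: Y  (0 'A')
Step 1: AZ  (1 'A')


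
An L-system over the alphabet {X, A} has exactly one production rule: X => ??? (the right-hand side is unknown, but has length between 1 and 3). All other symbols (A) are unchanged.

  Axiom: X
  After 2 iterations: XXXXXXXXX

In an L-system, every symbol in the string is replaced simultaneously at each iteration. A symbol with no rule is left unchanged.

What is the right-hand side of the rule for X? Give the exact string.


Trying X => XXX:
  Step 0: X
  Step 1: XXX
  Step 2: XXXXXXXXX
Matches the given result.

Answer: XXX


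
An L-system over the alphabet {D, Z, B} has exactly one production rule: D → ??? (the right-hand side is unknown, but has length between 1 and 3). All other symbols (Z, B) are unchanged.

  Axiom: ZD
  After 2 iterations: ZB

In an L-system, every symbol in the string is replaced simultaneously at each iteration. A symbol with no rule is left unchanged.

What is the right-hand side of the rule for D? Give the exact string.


Answer: B

Derivation:
Trying D → B:
  Step 0: ZD
  Step 1: ZB
  Step 2: ZB
Matches the given result.


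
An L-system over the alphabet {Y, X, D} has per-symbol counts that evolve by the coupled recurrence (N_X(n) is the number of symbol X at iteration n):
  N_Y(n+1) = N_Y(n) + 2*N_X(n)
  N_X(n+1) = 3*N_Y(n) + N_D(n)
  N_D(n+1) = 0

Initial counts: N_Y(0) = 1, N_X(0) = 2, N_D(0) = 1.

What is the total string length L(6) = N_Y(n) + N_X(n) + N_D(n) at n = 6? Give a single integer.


Step 0: N_Y=1, N_X=2, N_D=1, L=4
Step 1: N_Y=5, N_X=4, N_D=0, L=9
Step 2: N_Y=13, N_X=15, N_D=0, L=28
Step 3: N_Y=43, N_X=39, N_D=0, L=82
Step 4: N_Y=121, N_X=129, N_D=0, L=250
Step 5: N_Y=379, N_X=363, N_D=0, L=742
Step 6: N_Y=1105, N_X=1137, N_D=0, L=2242

Answer: 2242


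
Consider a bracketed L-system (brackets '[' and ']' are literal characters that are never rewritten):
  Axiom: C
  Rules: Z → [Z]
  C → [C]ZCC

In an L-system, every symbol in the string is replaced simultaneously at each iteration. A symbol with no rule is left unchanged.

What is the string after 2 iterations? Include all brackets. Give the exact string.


Answer: [[C]ZCC][Z][C]ZCC[C]ZCC

Derivation:
Step 0: C
Step 1: [C]ZCC
Step 2: [[C]ZCC][Z][C]ZCC[C]ZCC


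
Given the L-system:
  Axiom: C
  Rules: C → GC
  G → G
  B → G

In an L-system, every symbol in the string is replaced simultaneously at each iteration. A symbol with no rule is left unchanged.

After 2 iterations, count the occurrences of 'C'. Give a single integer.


Step 0: C  (1 'C')
Step 1: GC  (1 'C')
Step 2: GGC  (1 'C')

Answer: 1


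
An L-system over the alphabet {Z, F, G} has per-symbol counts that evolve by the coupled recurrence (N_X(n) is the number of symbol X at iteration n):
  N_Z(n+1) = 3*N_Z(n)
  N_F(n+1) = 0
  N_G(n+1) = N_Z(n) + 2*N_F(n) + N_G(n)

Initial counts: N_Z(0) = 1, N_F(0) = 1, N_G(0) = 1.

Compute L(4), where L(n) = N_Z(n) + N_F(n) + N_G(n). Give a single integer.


Answer: 124

Derivation:
Step 0: N_Z=1, N_F=1, N_G=1, L=3
Step 1: N_Z=3, N_F=0, N_G=4, L=7
Step 2: N_Z=9, N_F=0, N_G=7, L=16
Step 3: N_Z=27, N_F=0, N_G=16, L=43
Step 4: N_Z=81, N_F=0, N_G=43, L=124


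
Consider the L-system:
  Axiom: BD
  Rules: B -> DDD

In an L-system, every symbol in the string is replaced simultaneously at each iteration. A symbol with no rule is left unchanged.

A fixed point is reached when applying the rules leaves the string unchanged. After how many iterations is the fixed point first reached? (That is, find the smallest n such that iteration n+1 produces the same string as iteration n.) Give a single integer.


Step 0: BD
Step 1: DDDD
Step 2: DDDD  (unchanged — fixed point at step 1)

Answer: 1


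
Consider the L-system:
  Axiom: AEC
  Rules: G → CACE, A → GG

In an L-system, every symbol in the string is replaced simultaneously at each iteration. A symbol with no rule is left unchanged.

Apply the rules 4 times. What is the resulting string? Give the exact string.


Step 0: AEC
Step 1: GGEC
Step 2: CACECACEEC
Step 3: CGGCECGGCEEC
Step 4: CCACECACECECCACECACECEEC

Answer: CCACECACECECCACECACECEEC


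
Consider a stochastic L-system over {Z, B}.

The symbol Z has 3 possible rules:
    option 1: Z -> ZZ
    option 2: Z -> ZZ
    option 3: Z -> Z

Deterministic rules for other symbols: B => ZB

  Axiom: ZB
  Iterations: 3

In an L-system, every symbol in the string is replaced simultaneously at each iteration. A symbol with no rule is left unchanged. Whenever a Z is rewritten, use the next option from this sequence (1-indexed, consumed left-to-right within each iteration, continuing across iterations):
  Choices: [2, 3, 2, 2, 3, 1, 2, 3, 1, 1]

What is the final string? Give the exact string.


Answer: ZZZZZZZZZZZB

Derivation:
Step 0: ZB
Step 1: ZZZB  (used choices [2])
Step 2: ZZZZZZB  (used choices [3, 2, 2])
Step 3: ZZZZZZZZZZZB  (used choices [3, 1, 2, 3, 1, 1])


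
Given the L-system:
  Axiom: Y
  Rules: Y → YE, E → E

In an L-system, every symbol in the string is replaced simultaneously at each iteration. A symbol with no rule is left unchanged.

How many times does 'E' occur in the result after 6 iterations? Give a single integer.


Answer: 6

Derivation:
Step 0: Y  (0 'E')
Step 1: YE  (1 'E')
Step 2: YEE  (2 'E')
Step 3: YEEE  (3 'E')
Step 4: YEEEE  (4 'E')
Step 5: YEEEEE  (5 'E')
Step 6: YEEEEEE  (6 'E')


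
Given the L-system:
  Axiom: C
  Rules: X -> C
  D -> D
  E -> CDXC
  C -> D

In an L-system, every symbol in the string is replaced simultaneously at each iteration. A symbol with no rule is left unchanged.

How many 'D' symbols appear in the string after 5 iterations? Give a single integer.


Step 0: C  (0 'D')
Step 1: D  (1 'D')
Step 2: D  (1 'D')
Step 3: D  (1 'D')
Step 4: D  (1 'D')
Step 5: D  (1 'D')

Answer: 1


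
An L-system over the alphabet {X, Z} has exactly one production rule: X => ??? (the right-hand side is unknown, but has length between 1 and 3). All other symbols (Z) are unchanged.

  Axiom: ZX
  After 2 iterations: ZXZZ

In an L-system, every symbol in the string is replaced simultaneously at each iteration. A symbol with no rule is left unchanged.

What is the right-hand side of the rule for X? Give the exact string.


Answer: XZ

Derivation:
Trying X => XZ:
  Step 0: ZX
  Step 1: ZXZ
  Step 2: ZXZZ
Matches the given result.


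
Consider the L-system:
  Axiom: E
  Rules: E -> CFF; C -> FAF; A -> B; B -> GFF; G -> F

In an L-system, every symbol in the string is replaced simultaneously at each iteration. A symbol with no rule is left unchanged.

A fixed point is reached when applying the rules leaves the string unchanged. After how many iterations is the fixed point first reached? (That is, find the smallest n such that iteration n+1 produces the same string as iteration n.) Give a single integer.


Answer: 5

Derivation:
Step 0: E
Step 1: CFF
Step 2: FAFFF
Step 3: FBFFF
Step 4: FGFFFFF
Step 5: FFFFFFF
Step 6: FFFFFFF  (unchanged — fixed point at step 5)


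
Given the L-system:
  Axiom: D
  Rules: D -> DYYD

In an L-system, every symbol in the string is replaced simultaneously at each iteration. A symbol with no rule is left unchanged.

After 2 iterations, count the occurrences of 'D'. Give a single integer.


Step 0: D  (1 'D')
Step 1: DYYD  (2 'D')
Step 2: DYYDYYDYYD  (4 'D')

Answer: 4


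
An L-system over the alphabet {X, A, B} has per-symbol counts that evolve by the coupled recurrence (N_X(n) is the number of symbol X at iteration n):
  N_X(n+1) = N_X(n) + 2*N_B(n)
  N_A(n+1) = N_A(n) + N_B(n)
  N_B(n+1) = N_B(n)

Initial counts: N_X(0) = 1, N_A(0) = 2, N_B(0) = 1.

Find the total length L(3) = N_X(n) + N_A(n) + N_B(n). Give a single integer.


Step 0: N_X=1, N_A=2, N_B=1, L=4
Step 1: N_X=3, N_A=3, N_B=1, L=7
Step 2: N_X=5, N_A=4, N_B=1, L=10
Step 3: N_X=7, N_A=5, N_B=1, L=13

Answer: 13


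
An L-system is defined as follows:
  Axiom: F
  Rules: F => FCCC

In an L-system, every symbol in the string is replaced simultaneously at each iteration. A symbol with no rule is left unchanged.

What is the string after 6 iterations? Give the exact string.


Step 0: F
Step 1: FCCC
Step 2: FCCCCCC
Step 3: FCCCCCCCCC
Step 4: FCCCCCCCCCCCC
Step 5: FCCCCCCCCCCCCCCC
Step 6: FCCCCCCCCCCCCCCCCCC

Answer: FCCCCCCCCCCCCCCCCCC


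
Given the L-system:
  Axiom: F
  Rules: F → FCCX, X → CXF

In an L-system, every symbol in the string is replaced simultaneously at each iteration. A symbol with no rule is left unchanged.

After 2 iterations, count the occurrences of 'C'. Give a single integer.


Step 0: F  (0 'C')
Step 1: FCCX  (2 'C')
Step 2: FCCXCCCXF  (5 'C')

Answer: 5


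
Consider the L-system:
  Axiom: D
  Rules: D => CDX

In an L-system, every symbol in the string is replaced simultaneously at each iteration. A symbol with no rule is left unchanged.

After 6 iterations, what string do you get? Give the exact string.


Answer: CCCCCCDXXXXXX

Derivation:
Step 0: D
Step 1: CDX
Step 2: CCDXX
Step 3: CCCDXXX
Step 4: CCCCDXXXX
Step 5: CCCCCDXXXXX
Step 6: CCCCCCDXXXXXX


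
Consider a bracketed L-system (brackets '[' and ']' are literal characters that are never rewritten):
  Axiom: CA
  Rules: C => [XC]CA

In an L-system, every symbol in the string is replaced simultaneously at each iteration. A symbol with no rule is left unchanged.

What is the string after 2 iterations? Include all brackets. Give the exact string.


Answer: [X[XC]CA][XC]CAAA

Derivation:
Step 0: CA
Step 1: [XC]CAA
Step 2: [X[XC]CA][XC]CAAA


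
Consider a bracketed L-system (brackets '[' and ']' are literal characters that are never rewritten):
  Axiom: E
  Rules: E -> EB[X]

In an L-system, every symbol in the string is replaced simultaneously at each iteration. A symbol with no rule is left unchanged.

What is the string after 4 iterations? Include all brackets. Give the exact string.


Step 0: E
Step 1: EB[X]
Step 2: EB[X]B[X]
Step 3: EB[X]B[X]B[X]
Step 4: EB[X]B[X]B[X]B[X]

Answer: EB[X]B[X]B[X]B[X]


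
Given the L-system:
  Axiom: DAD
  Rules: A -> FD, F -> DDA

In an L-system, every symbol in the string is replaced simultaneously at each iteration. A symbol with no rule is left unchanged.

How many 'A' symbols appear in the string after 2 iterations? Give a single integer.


Answer: 1

Derivation:
Step 0: DAD  (1 'A')
Step 1: DFDD  (0 'A')
Step 2: DDDADD  (1 'A')


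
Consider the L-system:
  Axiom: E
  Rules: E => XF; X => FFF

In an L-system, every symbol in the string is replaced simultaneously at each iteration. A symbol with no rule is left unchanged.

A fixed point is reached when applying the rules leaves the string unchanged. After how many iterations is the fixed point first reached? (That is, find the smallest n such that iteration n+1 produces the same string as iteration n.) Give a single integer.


Answer: 2

Derivation:
Step 0: E
Step 1: XF
Step 2: FFFF
Step 3: FFFF  (unchanged — fixed point at step 2)


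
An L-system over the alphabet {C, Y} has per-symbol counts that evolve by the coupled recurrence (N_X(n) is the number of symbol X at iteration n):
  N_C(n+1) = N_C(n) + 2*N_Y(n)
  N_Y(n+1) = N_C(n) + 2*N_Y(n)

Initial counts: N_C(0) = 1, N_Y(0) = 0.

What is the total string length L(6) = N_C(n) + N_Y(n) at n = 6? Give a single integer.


Answer: 486

Derivation:
Step 0: N_C=1, N_Y=0, L=1
Step 1: N_C=1, N_Y=1, L=2
Step 2: N_C=3, N_Y=3, L=6
Step 3: N_C=9, N_Y=9, L=18
Step 4: N_C=27, N_Y=27, L=54
Step 5: N_C=81, N_Y=81, L=162
Step 6: N_C=243, N_Y=243, L=486


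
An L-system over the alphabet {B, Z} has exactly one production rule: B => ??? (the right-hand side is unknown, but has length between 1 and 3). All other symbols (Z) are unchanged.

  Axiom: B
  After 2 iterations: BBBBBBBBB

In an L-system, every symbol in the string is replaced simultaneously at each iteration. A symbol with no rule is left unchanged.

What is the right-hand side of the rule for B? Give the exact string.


Answer: BBB

Derivation:
Trying B => BBB:
  Step 0: B
  Step 1: BBB
  Step 2: BBBBBBBBB
Matches the given result.


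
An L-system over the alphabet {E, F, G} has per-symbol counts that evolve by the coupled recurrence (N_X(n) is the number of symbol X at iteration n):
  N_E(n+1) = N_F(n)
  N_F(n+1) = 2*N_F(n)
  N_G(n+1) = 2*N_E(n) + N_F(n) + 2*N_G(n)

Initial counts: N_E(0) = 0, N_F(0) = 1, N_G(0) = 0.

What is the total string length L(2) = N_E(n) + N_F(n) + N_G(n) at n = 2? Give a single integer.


Answer: 12

Derivation:
Step 0: N_E=0, N_F=1, N_G=0, L=1
Step 1: N_E=1, N_F=2, N_G=1, L=4
Step 2: N_E=2, N_F=4, N_G=6, L=12


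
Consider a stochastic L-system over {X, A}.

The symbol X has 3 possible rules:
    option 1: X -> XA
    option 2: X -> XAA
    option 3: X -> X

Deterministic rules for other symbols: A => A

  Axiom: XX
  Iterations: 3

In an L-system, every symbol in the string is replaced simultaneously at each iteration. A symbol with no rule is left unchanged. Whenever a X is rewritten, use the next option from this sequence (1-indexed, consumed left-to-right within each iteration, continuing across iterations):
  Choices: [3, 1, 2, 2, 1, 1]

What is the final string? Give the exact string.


Answer: XAAAXAAAA

Derivation:
Step 0: XX
Step 1: XXA  (used choices [3, 1])
Step 2: XAAXAAA  (used choices [2, 2])
Step 3: XAAAXAAAA  (used choices [1, 1])


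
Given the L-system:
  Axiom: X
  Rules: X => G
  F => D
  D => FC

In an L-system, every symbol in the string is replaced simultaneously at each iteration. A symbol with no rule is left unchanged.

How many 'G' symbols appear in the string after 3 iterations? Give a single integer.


Step 0: X  (0 'G')
Step 1: G  (1 'G')
Step 2: G  (1 'G')
Step 3: G  (1 'G')

Answer: 1


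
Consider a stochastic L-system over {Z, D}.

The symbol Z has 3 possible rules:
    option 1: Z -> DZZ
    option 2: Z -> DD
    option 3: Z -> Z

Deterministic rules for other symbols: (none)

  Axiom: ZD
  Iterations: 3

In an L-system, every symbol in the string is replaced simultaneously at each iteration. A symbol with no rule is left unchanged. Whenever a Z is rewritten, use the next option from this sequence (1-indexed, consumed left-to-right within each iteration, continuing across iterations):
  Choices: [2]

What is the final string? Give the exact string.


Step 0: ZD
Step 1: DDD  (used choices [2])
Step 2: DDD  (used choices [])
Step 3: DDD  (used choices [])

Answer: DDD


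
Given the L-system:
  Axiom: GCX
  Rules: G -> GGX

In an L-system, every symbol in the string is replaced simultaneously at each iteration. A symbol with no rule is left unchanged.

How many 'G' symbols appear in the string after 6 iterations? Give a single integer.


Answer: 64

Derivation:
Step 0: GCX  (1 'G')
Step 1: GGXCX  (2 'G')
Step 2: GGXGGXXCX  (4 'G')
Step 3: GGXGGXXGGXGGXXXCX  (8 'G')
Step 4: GGXGGXXGGXGGXXXGGXGGXXGGXGGXXXXCX  (16 'G')
Step 5: GGXGGXXGGXGGXXXGGXGGXXGGXGGXXXXGGXGGXXGGXGGXXXGGXGGXXGGXGGXXXXXCX  (32 'G')
Step 6: GGXGGXXGGXGGXXXGGXGGXXGGXGGXXXXGGXGGXXGGXGGXXXGGXGGXXGGXGGXXXXXGGXGGXXGGXGGXXXGGXGGXXGGXGGXXXXGGXGGXXGGXGGXXXGGXGGXXGGXGGXXXXXXCX  (64 'G')


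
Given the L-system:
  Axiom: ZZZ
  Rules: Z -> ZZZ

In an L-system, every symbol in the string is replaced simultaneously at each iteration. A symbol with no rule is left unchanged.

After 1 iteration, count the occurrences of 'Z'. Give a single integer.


Step 0: ZZZ  (3 'Z')
Step 1: ZZZZZZZZZ  (9 'Z')

Answer: 9


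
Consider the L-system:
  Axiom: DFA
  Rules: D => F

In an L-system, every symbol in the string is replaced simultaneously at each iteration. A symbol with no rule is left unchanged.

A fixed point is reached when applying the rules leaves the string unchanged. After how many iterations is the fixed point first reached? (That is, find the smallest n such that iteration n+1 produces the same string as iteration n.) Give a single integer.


Answer: 1

Derivation:
Step 0: DFA
Step 1: FFA
Step 2: FFA  (unchanged — fixed point at step 1)


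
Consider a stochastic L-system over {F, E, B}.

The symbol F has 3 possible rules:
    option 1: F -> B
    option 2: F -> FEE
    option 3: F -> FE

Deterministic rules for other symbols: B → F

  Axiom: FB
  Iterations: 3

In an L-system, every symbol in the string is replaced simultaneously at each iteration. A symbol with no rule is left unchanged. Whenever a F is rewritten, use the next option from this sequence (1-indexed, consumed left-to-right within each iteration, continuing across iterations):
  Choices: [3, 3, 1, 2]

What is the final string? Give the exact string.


Step 0: FB
Step 1: FEF  (used choices [3])
Step 2: FEEB  (used choices [3, 1])
Step 3: FEEEEF  (used choices [2])

Answer: FEEEEF


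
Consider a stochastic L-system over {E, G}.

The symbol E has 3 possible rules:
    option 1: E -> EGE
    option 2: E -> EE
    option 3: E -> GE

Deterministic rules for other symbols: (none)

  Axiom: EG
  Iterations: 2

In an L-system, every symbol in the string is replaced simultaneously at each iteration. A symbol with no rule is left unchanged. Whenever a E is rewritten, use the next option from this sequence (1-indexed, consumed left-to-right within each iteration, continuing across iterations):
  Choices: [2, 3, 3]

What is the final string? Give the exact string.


Step 0: EG
Step 1: EEG  (used choices [2])
Step 2: GEGEG  (used choices [3, 3])

Answer: GEGEG


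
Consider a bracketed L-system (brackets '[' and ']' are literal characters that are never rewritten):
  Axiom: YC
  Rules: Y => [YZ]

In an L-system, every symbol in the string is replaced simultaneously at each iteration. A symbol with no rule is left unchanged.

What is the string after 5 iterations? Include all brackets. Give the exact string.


Step 0: YC
Step 1: [YZ]C
Step 2: [[YZ]Z]C
Step 3: [[[YZ]Z]Z]C
Step 4: [[[[YZ]Z]Z]Z]C
Step 5: [[[[[YZ]Z]Z]Z]Z]C

Answer: [[[[[YZ]Z]Z]Z]Z]C


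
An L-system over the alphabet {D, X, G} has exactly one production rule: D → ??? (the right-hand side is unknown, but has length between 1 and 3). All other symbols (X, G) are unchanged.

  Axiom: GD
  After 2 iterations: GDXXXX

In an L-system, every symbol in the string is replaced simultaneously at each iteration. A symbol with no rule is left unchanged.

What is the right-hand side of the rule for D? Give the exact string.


Trying D → DXX:
  Step 0: GD
  Step 1: GDXX
  Step 2: GDXXXX
Matches the given result.

Answer: DXX


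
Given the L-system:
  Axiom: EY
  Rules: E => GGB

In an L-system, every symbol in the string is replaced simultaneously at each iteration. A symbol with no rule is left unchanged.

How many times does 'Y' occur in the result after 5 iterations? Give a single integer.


Answer: 1

Derivation:
Step 0: EY  (1 'Y')
Step 1: GGBY  (1 'Y')
Step 2: GGBY  (1 'Y')
Step 3: GGBY  (1 'Y')
Step 4: GGBY  (1 'Y')
Step 5: GGBY  (1 'Y')


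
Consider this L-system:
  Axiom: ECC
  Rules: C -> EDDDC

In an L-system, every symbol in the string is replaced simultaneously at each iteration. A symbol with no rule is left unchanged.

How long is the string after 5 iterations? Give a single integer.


Step 0: length = 3
Step 1: length = 11
Step 2: length = 19
Step 3: length = 27
Step 4: length = 35
Step 5: length = 43

Answer: 43


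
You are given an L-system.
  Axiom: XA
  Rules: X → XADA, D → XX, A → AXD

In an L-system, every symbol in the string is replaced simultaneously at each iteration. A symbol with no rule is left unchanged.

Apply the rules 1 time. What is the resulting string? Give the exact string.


Answer: XADAAXD

Derivation:
Step 0: XA
Step 1: XADAAXD


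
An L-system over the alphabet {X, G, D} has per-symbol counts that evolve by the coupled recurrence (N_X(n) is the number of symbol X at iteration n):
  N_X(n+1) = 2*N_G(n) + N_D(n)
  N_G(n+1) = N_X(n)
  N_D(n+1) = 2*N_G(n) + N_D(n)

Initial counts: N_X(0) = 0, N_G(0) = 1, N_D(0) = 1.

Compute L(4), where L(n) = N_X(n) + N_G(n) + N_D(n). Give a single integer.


Answer: 39

Derivation:
Step 0: N_X=0, N_G=1, N_D=1, L=2
Step 1: N_X=3, N_G=0, N_D=3, L=6
Step 2: N_X=3, N_G=3, N_D=3, L=9
Step 3: N_X=9, N_G=3, N_D=9, L=21
Step 4: N_X=15, N_G=9, N_D=15, L=39


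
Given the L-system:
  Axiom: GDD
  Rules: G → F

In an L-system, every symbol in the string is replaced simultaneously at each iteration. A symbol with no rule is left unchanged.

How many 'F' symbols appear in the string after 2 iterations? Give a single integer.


Step 0: GDD  (0 'F')
Step 1: FDD  (1 'F')
Step 2: FDD  (1 'F')

Answer: 1


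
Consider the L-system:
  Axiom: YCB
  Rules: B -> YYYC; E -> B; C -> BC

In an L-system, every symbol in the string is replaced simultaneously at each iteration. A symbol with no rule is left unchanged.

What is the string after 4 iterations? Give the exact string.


Answer: YYYYYYYCBCYYYBCYYYCBCYYYYYYBCYYYCBC

Derivation:
Step 0: YCB
Step 1: YBCYYYC
Step 2: YYYYCBCYYYBC
Step 3: YYYYBCYYYCBCYYYYYYCBC
Step 4: YYYYYYYCBCYYYBCYYYCBCYYYYYYBCYYYCBC


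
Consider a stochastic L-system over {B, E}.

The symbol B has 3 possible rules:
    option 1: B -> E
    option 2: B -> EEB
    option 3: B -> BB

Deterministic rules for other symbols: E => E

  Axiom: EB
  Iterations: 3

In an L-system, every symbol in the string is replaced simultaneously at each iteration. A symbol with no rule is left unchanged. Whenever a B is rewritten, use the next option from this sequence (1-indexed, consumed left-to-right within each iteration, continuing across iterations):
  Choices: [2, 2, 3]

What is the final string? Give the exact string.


Step 0: EB
Step 1: EEEB  (used choices [2])
Step 2: EEEEEB  (used choices [2])
Step 3: EEEEEBB  (used choices [3])

Answer: EEEEEBB


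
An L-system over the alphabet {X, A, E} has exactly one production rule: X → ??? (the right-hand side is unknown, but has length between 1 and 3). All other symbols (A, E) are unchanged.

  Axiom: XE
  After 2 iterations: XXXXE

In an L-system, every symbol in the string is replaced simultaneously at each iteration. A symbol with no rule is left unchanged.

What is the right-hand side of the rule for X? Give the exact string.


Answer: XX

Derivation:
Trying X → XX:
  Step 0: XE
  Step 1: XXE
  Step 2: XXXXE
Matches the given result.


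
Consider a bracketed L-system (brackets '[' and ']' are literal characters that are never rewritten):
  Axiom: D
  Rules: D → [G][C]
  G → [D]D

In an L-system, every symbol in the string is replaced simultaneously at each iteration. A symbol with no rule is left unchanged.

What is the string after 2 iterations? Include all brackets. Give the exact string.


Step 0: D
Step 1: [G][C]
Step 2: [[D]D][C]

Answer: [[D]D][C]


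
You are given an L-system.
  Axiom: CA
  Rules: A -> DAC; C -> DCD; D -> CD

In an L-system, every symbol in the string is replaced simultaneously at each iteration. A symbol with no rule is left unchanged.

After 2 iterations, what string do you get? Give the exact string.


Step 0: CA
Step 1: DCDDAC
Step 2: CDDCDCDCDDACDCD

Answer: CDDCDCDCDDACDCD


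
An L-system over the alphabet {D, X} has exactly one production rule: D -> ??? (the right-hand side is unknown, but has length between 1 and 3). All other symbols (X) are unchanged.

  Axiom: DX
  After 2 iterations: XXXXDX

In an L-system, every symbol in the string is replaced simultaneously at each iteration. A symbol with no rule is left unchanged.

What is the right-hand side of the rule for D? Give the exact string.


Answer: XXD

Derivation:
Trying D -> XXD:
  Step 0: DX
  Step 1: XXDX
  Step 2: XXXXDX
Matches the given result.


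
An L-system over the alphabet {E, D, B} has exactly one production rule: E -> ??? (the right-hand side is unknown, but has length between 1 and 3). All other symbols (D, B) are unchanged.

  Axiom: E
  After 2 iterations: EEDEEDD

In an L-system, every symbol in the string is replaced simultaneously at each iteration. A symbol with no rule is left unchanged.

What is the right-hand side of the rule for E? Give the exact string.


Answer: EED

Derivation:
Trying E -> EED:
  Step 0: E
  Step 1: EED
  Step 2: EEDEEDD
Matches the given result.


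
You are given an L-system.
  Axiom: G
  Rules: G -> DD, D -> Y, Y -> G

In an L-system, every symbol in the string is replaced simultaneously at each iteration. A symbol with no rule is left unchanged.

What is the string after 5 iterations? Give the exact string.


Step 0: G
Step 1: DD
Step 2: YY
Step 3: GG
Step 4: DDDD
Step 5: YYYY

Answer: YYYY


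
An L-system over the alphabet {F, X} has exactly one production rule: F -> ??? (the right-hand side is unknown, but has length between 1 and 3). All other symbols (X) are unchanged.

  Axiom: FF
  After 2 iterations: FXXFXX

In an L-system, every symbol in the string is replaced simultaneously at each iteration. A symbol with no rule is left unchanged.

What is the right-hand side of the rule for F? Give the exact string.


Trying F -> FX:
  Step 0: FF
  Step 1: FXFX
  Step 2: FXXFXX
Matches the given result.

Answer: FX


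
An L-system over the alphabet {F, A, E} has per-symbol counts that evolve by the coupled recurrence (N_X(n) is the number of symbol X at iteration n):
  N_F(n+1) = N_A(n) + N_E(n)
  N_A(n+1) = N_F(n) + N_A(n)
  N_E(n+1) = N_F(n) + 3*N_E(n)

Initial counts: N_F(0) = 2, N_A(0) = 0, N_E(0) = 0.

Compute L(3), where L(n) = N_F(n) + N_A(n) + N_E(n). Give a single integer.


Step 0: N_F=2, N_A=0, N_E=0, L=2
Step 1: N_F=0, N_A=2, N_E=2, L=4
Step 2: N_F=4, N_A=2, N_E=6, L=12
Step 3: N_F=8, N_A=6, N_E=22, L=36

Answer: 36


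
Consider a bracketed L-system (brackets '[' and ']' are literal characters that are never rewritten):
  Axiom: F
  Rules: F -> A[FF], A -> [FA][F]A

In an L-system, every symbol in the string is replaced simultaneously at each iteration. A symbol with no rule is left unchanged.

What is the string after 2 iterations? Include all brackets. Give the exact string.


Answer: [FA][F]A[A[FF]A[FF]]

Derivation:
Step 0: F
Step 1: A[FF]
Step 2: [FA][F]A[A[FF]A[FF]]


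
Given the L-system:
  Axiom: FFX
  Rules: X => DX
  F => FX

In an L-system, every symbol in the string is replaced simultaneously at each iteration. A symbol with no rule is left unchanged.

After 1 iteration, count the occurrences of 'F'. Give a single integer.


Answer: 2

Derivation:
Step 0: FFX  (2 'F')
Step 1: FXFXDX  (2 'F')


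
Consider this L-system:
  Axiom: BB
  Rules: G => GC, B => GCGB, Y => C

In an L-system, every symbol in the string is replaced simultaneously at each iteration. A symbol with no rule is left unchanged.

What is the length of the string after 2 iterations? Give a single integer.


Step 0: length = 2
Step 1: length = 8
Step 2: length = 18

Answer: 18


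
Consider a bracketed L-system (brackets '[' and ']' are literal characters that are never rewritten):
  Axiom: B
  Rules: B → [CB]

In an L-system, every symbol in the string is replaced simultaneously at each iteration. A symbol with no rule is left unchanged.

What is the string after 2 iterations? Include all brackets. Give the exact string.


Step 0: B
Step 1: [CB]
Step 2: [C[CB]]

Answer: [C[CB]]


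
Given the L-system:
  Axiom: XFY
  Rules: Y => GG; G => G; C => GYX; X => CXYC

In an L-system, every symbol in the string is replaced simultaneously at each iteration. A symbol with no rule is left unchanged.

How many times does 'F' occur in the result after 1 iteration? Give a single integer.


Answer: 1

Derivation:
Step 0: XFY  (1 'F')
Step 1: CXYCFGG  (1 'F')


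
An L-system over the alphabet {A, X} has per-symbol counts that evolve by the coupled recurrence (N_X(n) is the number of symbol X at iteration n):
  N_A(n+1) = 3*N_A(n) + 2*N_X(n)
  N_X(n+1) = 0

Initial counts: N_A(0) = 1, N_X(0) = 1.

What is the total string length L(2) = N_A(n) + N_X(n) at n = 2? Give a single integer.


Answer: 15

Derivation:
Step 0: N_A=1, N_X=1, L=2
Step 1: N_A=5, N_X=0, L=5
Step 2: N_A=15, N_X=0, L=15


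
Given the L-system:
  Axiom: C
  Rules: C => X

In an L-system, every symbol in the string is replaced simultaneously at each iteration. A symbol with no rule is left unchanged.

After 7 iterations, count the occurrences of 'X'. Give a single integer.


Answer: 1

Derivation:
Step 0: C  (0 'X')
Step 1: X  (1 'X')
Step 2: X  (1 'X')
Step 3: X  (1 'X')
Step 4: X  (1 'X')
Step 5: X  (1 'X')
Step 6: X  (1 'X')
Step 7: X  (1 'X')


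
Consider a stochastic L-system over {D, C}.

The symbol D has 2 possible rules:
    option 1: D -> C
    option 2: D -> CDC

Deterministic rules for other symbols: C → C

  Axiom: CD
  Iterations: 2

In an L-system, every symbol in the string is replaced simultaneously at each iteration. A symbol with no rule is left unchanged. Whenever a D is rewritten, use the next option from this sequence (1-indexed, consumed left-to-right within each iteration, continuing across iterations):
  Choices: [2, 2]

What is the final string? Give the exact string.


Answer: CCCDCC

Derivation:
Step 0: CD
Step 1: CCDC  (used choices [2])
Step 2: CCCDCC  (used choices [2])


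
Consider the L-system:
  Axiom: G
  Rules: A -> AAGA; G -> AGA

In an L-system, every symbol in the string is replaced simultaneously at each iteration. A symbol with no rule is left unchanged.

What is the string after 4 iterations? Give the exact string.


Answer: AAGAAAGAAGAAAGAAAGAAAGAAGAAAGAAAGAAGAAAGAAAGAAAGAAGAAAGAAAGAAAGAAGAAAGAAAGAAGAAAGAAAGAAAGAAGAAAGAAAGAAAGAAGAAAGAAAGAAAGAAGAAAGAAAGAAGAAAGAAAGAAAGAAGAAAGA

Derivation:
Step 0: G
Step 1: AGA
Step 2: AAGAAGAAAGA
Step 3: AAGAAAGAAGAAAGAAAGAAGAAAGAAAGAAAGAAGAAAGA
Step 4: AAGAAAGAAGAAAGAAAGAAAGAAGAAAGAAAGAAGAAAGAAAGAAAGAAGAAAGAAAGAAAGAAGAAAGAAAGAAGAAAGAAAGAAAGAAGAAAGAAAGAAAGAAGAAAGAAAGAAAGAAGAAAGAAAGAAGAAAGAAAGAAAGAAGAAAGA


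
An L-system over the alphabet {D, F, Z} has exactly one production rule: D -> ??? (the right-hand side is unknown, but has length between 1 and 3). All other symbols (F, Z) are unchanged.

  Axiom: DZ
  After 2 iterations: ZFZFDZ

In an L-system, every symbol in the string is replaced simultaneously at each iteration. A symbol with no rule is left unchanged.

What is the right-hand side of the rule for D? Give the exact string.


Answer: ZFD

Derivation:
Trying D -> ZFD:
  Step 0: DZ
  Step 1: ZFDZ
  Step 2: ZFZFDZ
Matches the given result.


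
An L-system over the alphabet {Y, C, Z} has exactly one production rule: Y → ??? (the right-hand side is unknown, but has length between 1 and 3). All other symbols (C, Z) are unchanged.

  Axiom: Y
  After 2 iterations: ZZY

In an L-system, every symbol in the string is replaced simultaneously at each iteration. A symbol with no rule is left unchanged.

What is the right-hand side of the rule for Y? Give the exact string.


Trying Y → ZY:
  Step 0: Y
  Step 1: ZY
  Step 2: ZZY
Matches the given result.

Answer: ZY


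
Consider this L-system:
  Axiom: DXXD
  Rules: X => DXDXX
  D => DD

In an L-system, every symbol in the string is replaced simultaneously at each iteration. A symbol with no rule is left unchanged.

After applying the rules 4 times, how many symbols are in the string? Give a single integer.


Answer: 454

Derivation:
Step 0: length = 4
Step 1: length = 14
Step 2: length = 46
Step 3: length = 146
Step 4: length = 454


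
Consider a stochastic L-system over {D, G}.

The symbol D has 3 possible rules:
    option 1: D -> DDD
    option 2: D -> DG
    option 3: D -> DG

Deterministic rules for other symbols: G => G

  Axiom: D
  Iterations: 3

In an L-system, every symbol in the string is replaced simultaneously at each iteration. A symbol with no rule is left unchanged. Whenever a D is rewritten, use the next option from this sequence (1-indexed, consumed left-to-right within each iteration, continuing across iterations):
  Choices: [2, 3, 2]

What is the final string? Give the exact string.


Step 0: D
Step 1: DG  (used choices [2])
Step 2: DGG  (used choices [3])
Step 3: DGGG  (used choices [2])

Answer: DGGG


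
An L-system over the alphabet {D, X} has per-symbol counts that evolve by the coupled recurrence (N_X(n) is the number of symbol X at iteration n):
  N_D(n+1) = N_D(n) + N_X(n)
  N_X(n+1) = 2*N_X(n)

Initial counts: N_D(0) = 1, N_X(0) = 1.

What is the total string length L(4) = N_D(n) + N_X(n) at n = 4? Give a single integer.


Answer: 32

Derivation:
Step 0: N_D=1, N_X=1, L=2
Step 1: N_D=2, N_X=2, L=4
Step 2: N_D=4, N_X=4, L=8
Step 3: N_D=8, N_X=8, L=16
Step 4: N_D=16, N_X=16, L=32


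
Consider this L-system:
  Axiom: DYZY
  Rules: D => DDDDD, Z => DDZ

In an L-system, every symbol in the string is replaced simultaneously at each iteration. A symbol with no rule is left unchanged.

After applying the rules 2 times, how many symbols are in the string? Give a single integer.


Answer: 40

Derivation:
Step 0: length = 4
Step 1: length = 10
Step 2: length = 40


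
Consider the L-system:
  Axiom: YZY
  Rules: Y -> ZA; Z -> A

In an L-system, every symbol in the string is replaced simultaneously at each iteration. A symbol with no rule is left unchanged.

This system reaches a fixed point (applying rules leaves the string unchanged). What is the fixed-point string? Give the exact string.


Answer: AAAAA

Derivation:
Step 0: YZY
Step 1: ZAAZA
Step 2: AAAAA
Step 3: AAAAA  (unchanged — fixed point at step 2)


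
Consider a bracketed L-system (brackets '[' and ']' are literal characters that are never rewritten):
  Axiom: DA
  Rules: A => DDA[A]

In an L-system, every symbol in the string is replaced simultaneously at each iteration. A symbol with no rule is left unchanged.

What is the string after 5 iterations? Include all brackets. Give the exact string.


Answer: DDDDDDDDDDDA[A][DDA[A]][DDDDA[A][DDA[A]]][DDDDDDA[A][DDA[A]][DDDDA[A][DDA[A]]]][DDDDDDDDA[A][DDA[A]][DDDDA[A][DDA[A]]][DDDDDDA[A][DDA[A]][DDDDA[A][DDA[A]]]]]

Derivation:
Step 0: DA
Step 1: DDDA[A]
Step 2: DDDDDA[A][DDA[A]]
Step 3: DDDDDDDA[A][DDA[A]][DDDDA[A][DDA[A]]]
Step 4: DDDDDDDDDA[A][DDA[A]][DDDDA[A][DDA[A]]][DDDDDDA[A][DDA[A]][DDDDA[A][DDA[A]]]]
Step 5: DDDDDDDDDDDA[A][DDA[A]][DDDDA[A][DDA[A]]][DDDDDDA[A][DDA[A]][DDDDA[A][DDA[A]]]][DDDDDDDDA[A][DDA[A]][DDDDA[A][DDA[A]]][DDDDDDA[A][DDA[A]][DDDDA[A][DDA[A]]]]]


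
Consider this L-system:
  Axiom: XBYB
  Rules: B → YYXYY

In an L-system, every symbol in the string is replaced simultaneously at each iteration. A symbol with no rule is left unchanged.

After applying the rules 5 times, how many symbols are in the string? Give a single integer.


Step 0: length = 4
Step 1: length = 12
Step 2: length = 12
Step 3: length = 12
Step 4: length = 12
Step 5: length = 12

Answer: 12


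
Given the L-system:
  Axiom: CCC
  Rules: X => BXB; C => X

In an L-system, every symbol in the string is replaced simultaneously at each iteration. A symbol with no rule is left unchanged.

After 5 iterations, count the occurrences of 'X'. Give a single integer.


Step 0: CCC  (0 'X')
Step 1: XXX  (3 'X')
Step 2: BXBBXBBXB  (3 'X')
Step 3: BBXBBBBXBBBBXBB  (3 'X')
Step 4: BBBXBBBBBBXBBBBBBXBBB  (3 'X')
Step 5: BBBBXBBBBBBBBXBBBBBBBBXBBBB  (3 'X')

Answer: 3


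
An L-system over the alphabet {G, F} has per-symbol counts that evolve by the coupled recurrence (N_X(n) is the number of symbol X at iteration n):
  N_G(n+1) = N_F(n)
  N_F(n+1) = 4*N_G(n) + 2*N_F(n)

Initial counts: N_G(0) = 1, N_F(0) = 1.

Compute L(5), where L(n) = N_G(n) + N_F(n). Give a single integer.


Answer: 752

Derivation:
Step 0: N_G=1, N_F=1, L=2
Step 1: N_G=1, N_F=6, L=7
Step 2: N_G=6, N_F=16, L=22
Step 3: N_G=16, N_F=56, L=72
Step 4: N_G=56, N_F=176, L=232
Step 5: N_G=176, N_F=576, L=752


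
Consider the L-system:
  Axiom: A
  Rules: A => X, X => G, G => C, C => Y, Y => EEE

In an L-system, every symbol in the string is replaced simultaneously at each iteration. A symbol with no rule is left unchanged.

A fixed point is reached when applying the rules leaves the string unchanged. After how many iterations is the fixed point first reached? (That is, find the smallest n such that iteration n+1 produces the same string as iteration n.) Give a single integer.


Answer: 5

Derivation:
Step 0: A
Step 1: X
Step 2: G
Step 3: C
Step 4: Y
Step 5: EEE
Step 6: EEE  (unchanged — fixed point at step 5)


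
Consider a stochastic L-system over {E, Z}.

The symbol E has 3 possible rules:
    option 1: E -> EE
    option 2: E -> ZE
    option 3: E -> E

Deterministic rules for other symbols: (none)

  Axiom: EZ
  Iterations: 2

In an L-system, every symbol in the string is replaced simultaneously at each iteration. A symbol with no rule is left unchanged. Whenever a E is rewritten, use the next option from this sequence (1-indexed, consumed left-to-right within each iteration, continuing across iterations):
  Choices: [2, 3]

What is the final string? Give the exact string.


Answer: ZEZ

Derivation:
Step 0: EZ
Step 1: ZEZ  (used choices [2])
Step 2: ZEZ  (used choices [3])


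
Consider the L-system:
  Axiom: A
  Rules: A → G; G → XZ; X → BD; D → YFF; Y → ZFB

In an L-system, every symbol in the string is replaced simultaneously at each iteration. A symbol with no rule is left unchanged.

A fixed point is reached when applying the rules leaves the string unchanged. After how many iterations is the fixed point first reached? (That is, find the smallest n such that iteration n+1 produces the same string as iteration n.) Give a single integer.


Answer: 5

Derivation:
Step 0: A
Step 1: G
Step 2: XZ
Step 3: BDZ
Step 4: BYFFZ
Step 5: BZFBFFZ
Step 6: BZFBFFZ  (unchanged — fixed point at step 5)


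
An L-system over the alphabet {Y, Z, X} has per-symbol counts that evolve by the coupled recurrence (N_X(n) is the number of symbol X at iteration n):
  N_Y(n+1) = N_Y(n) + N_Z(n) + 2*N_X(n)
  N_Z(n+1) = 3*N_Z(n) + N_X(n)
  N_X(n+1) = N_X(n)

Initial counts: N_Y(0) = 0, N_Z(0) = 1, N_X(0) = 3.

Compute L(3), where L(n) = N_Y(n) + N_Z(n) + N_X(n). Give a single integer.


Step 0: N_Y=0, N_Z=1, N_X=3, L=4
Step 1: N_Y=7, N_Z=6, N_X=3, L=16
Step 2: N_Y=19, N_Z=21, N_X=3, L=43
Step 3: N_Y=46, N_Z=66, N_X=3, L=115

Answer: 115


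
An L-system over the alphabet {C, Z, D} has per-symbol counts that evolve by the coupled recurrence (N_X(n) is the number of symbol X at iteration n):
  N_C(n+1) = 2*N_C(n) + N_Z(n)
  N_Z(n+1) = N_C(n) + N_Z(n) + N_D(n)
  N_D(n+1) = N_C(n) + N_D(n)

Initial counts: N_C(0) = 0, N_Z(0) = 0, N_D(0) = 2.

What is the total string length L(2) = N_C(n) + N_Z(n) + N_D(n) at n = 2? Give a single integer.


Step 0: N_C=0, N_Z=0, N_D=2, L=2
Step 1: N_C=0, N_Z=2, N_D=2, L=4
Step 2: N_C=2, N_Z=4, N_D=2, L=8

Answer: 8


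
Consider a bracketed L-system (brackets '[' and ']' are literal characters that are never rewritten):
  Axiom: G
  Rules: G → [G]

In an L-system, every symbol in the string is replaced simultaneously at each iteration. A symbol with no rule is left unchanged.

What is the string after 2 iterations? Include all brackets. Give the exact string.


Answer: [[G]]

Derivation:
Step 0: G
Step 1: [G]
Step 2: [[G]]


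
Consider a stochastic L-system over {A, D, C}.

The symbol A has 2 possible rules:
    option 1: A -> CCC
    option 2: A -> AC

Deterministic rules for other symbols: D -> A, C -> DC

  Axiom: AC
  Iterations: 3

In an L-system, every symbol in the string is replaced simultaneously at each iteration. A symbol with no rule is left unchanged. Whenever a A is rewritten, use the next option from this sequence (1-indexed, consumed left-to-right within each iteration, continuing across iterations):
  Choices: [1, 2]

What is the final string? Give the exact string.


Step 0: AC
Step 1: CCCDC  (used choices [1])
Step 2: DCDCDCADC  (used choices [])
Step 3: ADCADCADCACADC  (used choices [2])

Answer: ADCADCADCACADC


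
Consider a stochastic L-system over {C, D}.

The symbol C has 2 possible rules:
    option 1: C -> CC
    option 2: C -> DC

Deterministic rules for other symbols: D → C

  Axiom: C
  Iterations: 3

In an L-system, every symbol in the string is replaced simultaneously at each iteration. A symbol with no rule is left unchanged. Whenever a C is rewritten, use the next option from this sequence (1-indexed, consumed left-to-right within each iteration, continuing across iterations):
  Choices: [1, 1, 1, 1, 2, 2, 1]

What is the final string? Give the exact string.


Step 0: C
Step 1: CC  (used choices [1])
Step 2: CCCC  (used choices [1, 1])
Step 3: CCDCDCCC  (used choices [1, 2, 2, 1])

Answer: CCDCDCCC
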